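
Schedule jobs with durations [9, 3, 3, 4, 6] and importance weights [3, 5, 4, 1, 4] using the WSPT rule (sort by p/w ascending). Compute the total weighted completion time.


Compute p/w ratios and sort ascending (WSPT): [(3, 5), (3, 4), (6, 4), (9, 3), (4, 1)]
Compute weighted completion times:
  Job (p=3,w=5): C=3, w*C=5*3=15
  Job (p=3,w=4): C=6, w*C=4*6=24
  Job (p=6,w=4): C=12, w*C=4*12=48
  Job (p=9,w=3): C=21, w*C=3*21=63
  Job (p=4,w=1): C=25, w*C=1*25=25
Total weighted completion time = 175

175


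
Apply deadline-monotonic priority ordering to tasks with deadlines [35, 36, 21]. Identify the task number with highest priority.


Sort tasks by relative deadline (ascending):
  Task 3: deadline = 21
  Task 1: deadline = 35
  Task 2: deadline = 36
Priority order (highest first): [3, 1, 2]
Highest priority task = 3

3


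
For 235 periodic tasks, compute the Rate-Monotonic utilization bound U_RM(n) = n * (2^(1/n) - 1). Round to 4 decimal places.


Compute 2^(1/235) = 1.0029539167
Subtract 1: 1.0029539167 - 1 = 0.0029539167
Multiply by n: 235 * 0.0029539167 = 0.6941704245
Round to 4 dp: 0.6942

0.6942


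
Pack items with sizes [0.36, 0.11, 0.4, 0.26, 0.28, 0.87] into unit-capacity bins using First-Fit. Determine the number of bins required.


Place items sequentially using First-Fit:
  Item 0.36 -> new Bin 1
  Item 0.11 -> Bin 1 (now 0.47)
  Item 0.4 -> Bin 1 (now 0.87)
  Item 0.26 -> new Bin 2
  Item 0.28 -> Bin 2 (now 0.54)
  Item 0.87 -> new Bin 3
Total bins used = 3

3


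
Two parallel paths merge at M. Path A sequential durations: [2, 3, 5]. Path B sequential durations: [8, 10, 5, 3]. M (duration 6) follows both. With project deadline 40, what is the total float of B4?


Forward pass: ES(B4) = sum of predecessors on chain B = 23
EF = ES + duration = 23 + 3 = 26
Backward pass: LF(M) = deadline = 40; LS(M) = 40 - 6 = 34
LF(B4) = LS(M) - sum(successors on chain B) = 34 - 0 = 34
LS = LF - duration = 34 - 3 = 31
Total float = LS - ES = 31 - 23 = 8

8


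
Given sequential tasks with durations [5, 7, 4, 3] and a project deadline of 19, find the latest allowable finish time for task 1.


LF(activity 1) = deadline - sum of successor durations
Successors: activities 2 through 4 with durations [7, 4, 3]
Sum of successor durations = 14
LF = 19 - 14 = 5

5


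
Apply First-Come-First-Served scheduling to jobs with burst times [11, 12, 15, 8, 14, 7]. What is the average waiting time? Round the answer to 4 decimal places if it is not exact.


FCFS order (as given): [11, 12, 15, 8, 14, 7]
Waiting times:
  Job 1: wait = 0
  Job 2: wait = 11
  Job 3: wait = 23
  Job 4: wait = 38
  Job 5: wait = 46
  Job 6: wait = 60
Sum of waiting times = 178
Average waiting time = 178/6 = 29.6667

29.6667


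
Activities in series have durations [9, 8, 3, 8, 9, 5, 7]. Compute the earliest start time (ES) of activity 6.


Activity 6 starts after activities 1 through 5 complete.
Predecessor durations: [9, 8, 3, 8, 9]
ES = 9 + 8 + 3 + 8 + 9 = 37

37


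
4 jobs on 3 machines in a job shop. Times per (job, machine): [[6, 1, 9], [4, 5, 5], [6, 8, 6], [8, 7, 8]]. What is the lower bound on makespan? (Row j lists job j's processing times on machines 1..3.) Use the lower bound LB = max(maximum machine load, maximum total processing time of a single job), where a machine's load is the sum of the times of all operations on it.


Machine loads:
  Machine 1: 6 + 4 + 6 + 8 = 24
  Machine 2: 1 + 5 + 8 + 7 = 21
  Machine 3: 9 + 5 + 6 + 8 = 28
Max machine load = 28
Job totals:
  Job 1: 16
  Job 2: 14
  Job 3: 20
  Job 4: 23
Max job total = 23
Lower bound = max(28, 23) = 28

28


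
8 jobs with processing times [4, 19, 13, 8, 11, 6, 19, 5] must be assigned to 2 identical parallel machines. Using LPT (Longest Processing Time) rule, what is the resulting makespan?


Sort jobs in decreasing order (LPT): [19, 19, 13, 11, 8, 6, 5, 4]
Assign each job to the least loaded machine:
  Machine 1: jobs [19, 13, 6, 5], load = 43
  Machine 2: jobs [19, 11, 8, 4], load = 42
Makespan = max load = 43

43


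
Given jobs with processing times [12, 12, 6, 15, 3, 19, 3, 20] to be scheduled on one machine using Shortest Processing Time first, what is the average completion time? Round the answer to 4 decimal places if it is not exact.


Sort jobs by processing time (SPT order): [3, 3, 6, 12, 12, 15, 19, 20]
Compute completion times sequentially:
  Job 1: processing = 3, completes at 3
  Job 2: processing = 3, completes at 6
  Job 3: processing = 6, completes at 12
  Job 4: processing = 12, completes at 24
  Job 5: processing = 12, completes at 36
  Job 6: processing = 15, completes at 51
  Job 7: processing = 19, completes at 70
  Job 8: processing = 20, completes at 90
Sum of completion times = 292
Average completion time = 292/8 = 36.5

36.5


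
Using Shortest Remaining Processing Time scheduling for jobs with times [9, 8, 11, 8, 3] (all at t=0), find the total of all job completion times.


Since all jobs arrive at t=0, SRPT equals SPT ordering.
SPT order: [3, 8, 8, 9, 11]
Completion times:
  Job 1: p=3, C=3
  Job 2: p=8, C=11
  Job 3: p=8, C=19
  Job 4: p=9, C=28
  Job 5: p=11, C=39
Total completion time = 3 + 11 + 19 + 28 + 39 = 100

100


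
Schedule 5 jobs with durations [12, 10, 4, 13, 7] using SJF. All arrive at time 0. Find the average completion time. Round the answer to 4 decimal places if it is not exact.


SJF order (ascending): [4, 7, 10, 12, 13]
Completion times:
  Job 1: burst=4, C=4
  Job 2: burst=7, C=11
  Job 3: burst=10, C=21
  Job 4: burst=12, C=33
  Job 5: burst=13, C=46
Average completion = 115/5 = 23.0

23.0


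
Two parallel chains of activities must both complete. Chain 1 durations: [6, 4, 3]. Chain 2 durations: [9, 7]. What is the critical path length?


Path A total = 6 + 4 + 3 = 13
Path B total = 9 + 7 = 16
Critical path = longest path = max(13, 16) = 16

16


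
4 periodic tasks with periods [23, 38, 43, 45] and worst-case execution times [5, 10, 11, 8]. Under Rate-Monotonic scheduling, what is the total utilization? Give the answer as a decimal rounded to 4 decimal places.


Compute individual utilizations (exact fractions):
  Task 1: C/T = 5/23 (approx. 0.2174)
  Task 2: C/T = 10/38 = 5/19 (approx. 0.2632)
  Task 3: C/T = 11/43 (approx. 0.2558)
  Task 4: C/T = 8/45 (approx. 0.1778)
Total utilization U = 5/23 + 5/19 + 11/43 + 8/45 = 772993/845595
Rounded to 4 decimal places: U = 0.9141
RM (Liu & Layland) bound for 4 tasks = 0.756828; compare with U = 772993/845595 (approx. 0.914141)
bound < U <= 1, so the RM sufficient condition is not met (inconclusive; an exact test such as response-time analysis is needed).

0.9141


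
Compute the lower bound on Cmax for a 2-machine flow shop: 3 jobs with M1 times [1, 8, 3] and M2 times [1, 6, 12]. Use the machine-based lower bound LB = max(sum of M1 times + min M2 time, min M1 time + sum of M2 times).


LB1 = sum(M1 times) + min(M2 times) = 12 + 1 = 13
LB2 = min(M1 times) + sum(M2 times) = 1 + 19 = 20
Lower bound = max(LB1, LB2) = max(13, 20) = 20

20


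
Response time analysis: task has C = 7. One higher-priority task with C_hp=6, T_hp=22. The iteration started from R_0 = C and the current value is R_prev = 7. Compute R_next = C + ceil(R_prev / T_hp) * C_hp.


R_next = C + ceil(R_prev / T_hp) * C_hp
ceil(7 / 22) = ceil(0.3182) = 1
Interference = 1 * 6 = 6
R_next = 7 + 6 = 13

13


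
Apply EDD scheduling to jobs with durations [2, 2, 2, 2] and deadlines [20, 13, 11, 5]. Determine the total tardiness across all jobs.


Sort by due date (EDD order): [(2, 5), (2, 11), (2, 13), (2, 20)]
Compute completion times and tardiness:
  Job 1: p=2, d=5, C=2, tardiness=max(0,2-5)=0
  Job 2: p=2, d=11, C=4, tardiness=max(0,4-11)=0
  Job 3: p=2, d=13, C=6, tardiness=max(0,6-13)=0
  Job 4: p=2, d=20, C=8, tardiness=max(0,8-20)=0
Total tardiness = 0

0


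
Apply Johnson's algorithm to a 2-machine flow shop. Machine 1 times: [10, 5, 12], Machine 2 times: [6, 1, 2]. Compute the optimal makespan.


Apply Johnson's rule:
  Group 1 (a <= b): []
  Group 2 (a > b): [(1, 10, 6), (3, 12, 2), (2, 5, 1)]
Optimal job order: [1, 3, 2]
Schedule:
  Job 1: M1 done at 10, M2 done at 16
  Job 3: M1 done at 22, M2 done at 24
  Job 2: M1 done at 27, M2 done at 28
Makespan = 28

28


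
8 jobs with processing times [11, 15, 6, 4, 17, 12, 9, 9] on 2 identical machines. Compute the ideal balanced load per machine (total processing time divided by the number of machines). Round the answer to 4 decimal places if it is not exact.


Total processing time = 11 + 15 + 6 + 4 + 17 + 12 + 9 + 9 = 83
Number of machines = 2
Ideal balanced load = 83 / 2 = 41.5

41.5


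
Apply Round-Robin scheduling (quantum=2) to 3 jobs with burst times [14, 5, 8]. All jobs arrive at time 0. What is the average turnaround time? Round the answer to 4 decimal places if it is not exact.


Time quantum = 2
Execution trace:
  J1 runs 2 units, time = 2
  J2 runs 2 units, time = 4
  J3 runs 2 units, time = 6
  J1 runs 2 units, time = 8
  J2 runs 2 units, time = 10
  J3 runs 2 units, time = 12
  J1 runs 2 units, time = 14
  J2 runs 1 units, time = 15
  J3 runs 2 units, time = 17
  J1 runs 2 units, time = 19
  J3 runs 2 units, time = 21
  J1 runs 2 units, time = 23
  J1 runs 2 units, time = 25
  J1 runs 2 units, time = 27
Finish times: [27, 15, 21]
Average turnaround = 63/3 = 21.0

21.0


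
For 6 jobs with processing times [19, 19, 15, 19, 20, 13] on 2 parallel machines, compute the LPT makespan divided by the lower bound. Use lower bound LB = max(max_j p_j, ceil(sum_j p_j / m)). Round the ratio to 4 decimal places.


LPT order: [20, 19, 19, 19, 15, 13]
Machine loads after assignment: [52, 53]
LPT makespan = 53
Lower bound = max(max_job, ceil(total/2)) = max(20, 53) = 53
Ratio = 53 / 53 = 1.0

1.0


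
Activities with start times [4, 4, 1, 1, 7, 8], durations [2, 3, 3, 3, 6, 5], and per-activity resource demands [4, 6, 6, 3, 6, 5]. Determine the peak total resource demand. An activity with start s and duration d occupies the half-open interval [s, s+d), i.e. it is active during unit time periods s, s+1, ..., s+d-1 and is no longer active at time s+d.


Each activity i is active on [start_i, start_i + duration_i).
Compute total resource usage per time slot:
  t=0: active resources = [], total = 0
  t=1: active resources = [6, 3], total = 9
  t=2: active resources = [6, 3], total = 9
  t=3: active resources = [6, 3], total = 9
  t=4: active resources = [4, 6], total = 10
  t=5: active resources = [4, 6], total = 10
  t=6: active resources = [6], total = 6
  t=7: active resources = [6], total = 6
  t=8: active resources = [6, 5], total = 11
  t=9: active resources = [6, 5], total = 11
  t=10: active resources = [6, 5], total = 11
  t=11: active resources = [6, 5], total = 11
  t=12: active resources = [6, 5], total = 11
Peak resource demand = 11

11


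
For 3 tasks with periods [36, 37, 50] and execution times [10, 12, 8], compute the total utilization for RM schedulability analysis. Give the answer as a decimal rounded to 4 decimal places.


Compute individual utilizations (exact fractions):
  Task 1: C/T = 10/36 = 5/18 (approx. 0.2778)
  Task 2: C/T = 12/37 (approx. 0.3243)
  Task 3: C/T = 8/50 = 4/25 (approx. 0.16)
Total utilization U = 5/18 + 12/37 + 4/25 = 12689/16650
Rounded to 4 decimal places: U = 0.7621
RM (Liu & Layland) bound for 3 tasks = 0.779763; compare with U = 12689/16650 (approx. 0.762102)
U <= bound, so schedulable by RM sufficient condition.

0.7621


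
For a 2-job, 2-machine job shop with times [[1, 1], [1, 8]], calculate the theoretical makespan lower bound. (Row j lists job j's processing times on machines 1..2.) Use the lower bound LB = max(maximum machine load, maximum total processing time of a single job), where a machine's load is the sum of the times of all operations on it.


Machine loads:
  Machine 1: 1 + 1 = 2
  Machine 2: 1 + 8 = 9
Max machine load = 9
Job totals:
  Job 1: 2
  Job 2: 9
Max job total = 9
Lower bound = max(9, 9) = 9

9


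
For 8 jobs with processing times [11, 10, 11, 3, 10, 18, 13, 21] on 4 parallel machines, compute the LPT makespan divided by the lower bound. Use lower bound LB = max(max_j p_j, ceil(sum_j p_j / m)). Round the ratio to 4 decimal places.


LPT order: [21, 18, 13, 11, 11, 10, 10, 3]
Machine loads after assignment: [24, 28, 23, 22]
LPT makespan = 28
Lower bound = max(max_job, ceil(total/4)) = max(21, 25) = 25
Ratio = 28 / 25 = 1.12

1.12


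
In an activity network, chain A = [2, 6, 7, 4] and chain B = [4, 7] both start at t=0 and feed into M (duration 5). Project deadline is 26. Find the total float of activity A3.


Forward pass: ES(A3) = sum of predecessors on chain A = 8
EF = ES + duration = 8 + 7 = 15
Backward pass: LF(M) = deadline = 26; LS(M) = 26 - 5 = 21
LF(A3) = LS(M) - sum(successors on chain A) = 21 - 4 = 17
LS = LF - duration = 17 - 7 = 10
Total float = LS - ES = 10 - 8 = 2

2


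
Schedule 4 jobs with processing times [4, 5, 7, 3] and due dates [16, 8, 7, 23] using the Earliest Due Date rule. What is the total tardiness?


Sort by due date (EDD order): [(7, 7), (5, 8), (4, 16), (3, 23)]
Compute completion times and tardiness:
  Job 1: p=7, d=7, C=7, tardiness=max(0,7-7)=0
  Job 2: p=5, d=8, C=12, tardiness=max(0,12-8)=4
  Job 3: p=4, d=16, C=16, tardiness=max(0,16-16)=0
  Job 4: p=3, d=23, C=19, tardiness=max(0,19-23)=0
Total tardiness = 4

4


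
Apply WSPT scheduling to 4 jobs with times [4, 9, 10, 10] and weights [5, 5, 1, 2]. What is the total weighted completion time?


Compute p/w ratios and sort ascending (WSPT): [(4, 5), (9, 5), (10, 2), (10, 1)]
Compute weighted completion times:
  Job (p=4,w=5): C=4, w*C=5*4=20
  Job (p=9,w=5): C=13, w*C=5*13=65
  Job (p=10,w=2): C=23, w*C=2*23=46
  Job (p=10,w=1): C=33, w*C=1*33=33
Total weighted completion time = 164

164


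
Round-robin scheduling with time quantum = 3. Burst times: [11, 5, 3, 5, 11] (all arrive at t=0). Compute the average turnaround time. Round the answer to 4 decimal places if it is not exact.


Time quantum = 3
Execution trace:
  J1 runs 3 units, time = 3
  J2 runs 3 units, time = 6
  J3 runs 3 units, time = 9
  J4 runs 3 units, time = 12
  J5 runs 3 units, time = 15
  J1 runs 3 units, time = 18
  J2 runs 2 units, time = 20
  J4 runs 2 units, time = 22
  J5 runs 3 units, time = 25
  J1 runs 3 units, time = 28
  J5 runs 3 units, time = 31
  J1 runs 2 units, time = 33
  J5 runs 2 units, time = 35
Finish times: [33, 20, 9, 22, 35]
Average turnaround = 119/5 = 23.8

23.8


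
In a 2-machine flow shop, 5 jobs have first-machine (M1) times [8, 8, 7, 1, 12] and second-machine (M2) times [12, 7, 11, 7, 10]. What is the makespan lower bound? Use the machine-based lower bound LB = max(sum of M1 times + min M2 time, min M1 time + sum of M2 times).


LB1 = sum(M1 times) + min(M2 times) = 36 + 7 = 43
LB2 = min(M1 times) + sum(M2 times) = 1 + 47 = 48
Lower bound = max(LB1, LB2) = max(43, 48) = 48

48


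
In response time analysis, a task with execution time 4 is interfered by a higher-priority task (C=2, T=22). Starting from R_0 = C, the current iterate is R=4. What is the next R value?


R_next = C + ceil(R_prev / T_hp) * C_hp
ceil(4 / 22) = ceil(0.1818) = 1
Interference = 1 * 2 = 2
R_next = 4 + 2 = 6

6


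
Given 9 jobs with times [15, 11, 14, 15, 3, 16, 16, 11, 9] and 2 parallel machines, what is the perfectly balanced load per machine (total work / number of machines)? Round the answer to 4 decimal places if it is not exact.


Total processing time = 15 + 11 + 14 + 15 + 3 + 16 + 16 + 11 + 9 = 110
Number of machines = 2
Ideal balanced load = 110 / 2 = 55.0

55.0


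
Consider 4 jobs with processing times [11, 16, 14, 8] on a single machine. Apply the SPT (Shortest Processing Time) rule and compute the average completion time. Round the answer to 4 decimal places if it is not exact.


Sort jobs by processing time (SPT order): [8, 11, 14, 16]
Compute completion times sequentially:
  Job 1: processing = 8, completes at 8
  Job 2: processing = 11, completes at 19
  Job 3: processing = 14, completes at 33
  Job 4: processing = 16, completes at 49
Sum of completion times = 109
Average completion time = 109/4 = 27.25

27.25


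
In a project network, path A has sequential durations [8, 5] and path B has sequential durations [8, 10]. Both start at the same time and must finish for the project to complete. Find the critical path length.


Path A total = 8 + 5 = 13
Path B total = 8 + 10 = 18
Critical path = longest path = max(13, 18) = 18

18


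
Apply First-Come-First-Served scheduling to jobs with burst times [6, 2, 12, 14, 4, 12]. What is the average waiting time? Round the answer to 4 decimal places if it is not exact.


FCFS order (as given): [6, 2, 12, 14, 4, 12]
Waiting times:
  Job 1: wait = 0
  Job 2: wait = 6
  Job 3: wait = 8
  Job 4: wait = 20
  Job 5: wait = 34
  Job 6: wait = 38
Sum of waiting times = 106
Average waiting time = 106/6 = 17.6667

17.6667


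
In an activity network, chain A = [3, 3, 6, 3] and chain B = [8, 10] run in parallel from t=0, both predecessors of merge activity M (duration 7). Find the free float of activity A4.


ES(A4) = sum of predecessors on chain A = 12
EF(A4) = ES + duration = 12 + 3 = 15
Successor of A4 is M. ES(M) = max(sum(A), sum(B)) = max(15, 18) = 18
Free float = ES(successor) - EF(current) = 18 - 15 = 3

3


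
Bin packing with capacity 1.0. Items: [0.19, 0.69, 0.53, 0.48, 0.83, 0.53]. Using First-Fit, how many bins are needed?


Place items sequentially using First-Fit:
  Item 0.19 -> new Bin 1
  Item 0.69 -> Bin 1 (now 0.88)
  Item 0.53 -> new Bin 2
  Item 0.48 -> new Bin 3
  Item 0.83 -> new Bin 4
  Item 0.53 -> new Bin 5
Total bins used = 5

5


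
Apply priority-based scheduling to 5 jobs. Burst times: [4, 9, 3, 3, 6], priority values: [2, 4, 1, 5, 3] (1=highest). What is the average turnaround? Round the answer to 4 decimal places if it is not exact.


Sort by priority (ascending = highest first):
Order: [(1, 3), (2, 4), (3, 6), (4, 9), (5, 3)]
Completion times:
  Priority 1, burst=3, C=3
  Priority 2, burst=4, C=7
  Priority 3, burst=6, C=13
  Priority 4, burst=9, C=22
  Priority 5, burst=3, C=25
Average turnaround = 70/5 = 14.0

14.0


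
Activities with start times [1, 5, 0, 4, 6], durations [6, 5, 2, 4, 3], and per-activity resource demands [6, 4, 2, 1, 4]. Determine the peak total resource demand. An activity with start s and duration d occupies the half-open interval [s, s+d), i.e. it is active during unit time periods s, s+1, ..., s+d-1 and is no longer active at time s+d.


Each activity i is active on [start_i, start_i + duration_i).
Compute total resource usage per time slot:
  t=0: active resources = [2], total = 2
  t=1: active resources = [6, 2], total = 8
  t=2: active resources = [6], total = 6
  t=3: active resources = [6], total = 6
  t=4: active resources = [6, 1], total = 7
  t=5: active resources = [6, 4, 1], total = 11
  t=6: active resources = [6, 4, 1, 4], total = 15
  t=7: active resources = [4, 1, 4], total = 9
  t=8: active resources = [4, 4], total = 8
  t=9: active resources = [4], total = 4
Peak resource demand = 15

15


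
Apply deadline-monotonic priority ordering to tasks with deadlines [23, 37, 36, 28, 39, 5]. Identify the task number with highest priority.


Sort tasks by relative deadline (ascending):
  Task 6: deadline = 5
  Task 1: deadline = 23
  Task 4: deadline = 28
  Task 3: deadline = 36
  Task 2: deadline = 37
  Task 5: deadline = 39
Priority order (highest first): [6, 1, 4, 3, 2, 5]
Highest priority task = 6

6


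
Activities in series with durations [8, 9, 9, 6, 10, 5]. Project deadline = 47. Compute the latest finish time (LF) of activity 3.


LF(activity 3) = deadline - sum of successor durations
Successors: activities 4 through 6 with durations [6, 10, 5]
Sum of successor durations = 21
LF = 47 - 21 = 26

26


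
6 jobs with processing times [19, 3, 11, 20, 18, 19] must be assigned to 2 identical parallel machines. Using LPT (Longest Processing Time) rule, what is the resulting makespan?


Sort jobs in decreasing order (LPT): [20, 19, 19, 18, 11, 3]
Assign each job to the least loaded machine:
  Machine 1: jobs [20, 18, 11], load = 49
  Machine 2: jobs [19, 19, 3], load = 41
Makespan = max load = 49

49


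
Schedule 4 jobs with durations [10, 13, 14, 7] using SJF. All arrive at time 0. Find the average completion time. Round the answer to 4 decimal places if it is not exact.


SJF order (ascending): [7, 10, 13, 14]
Completion times:
  Job 1: burst=7, C=7
  Job 2: burst=10, C=17
  Job 3: burst=13, C=30
  Job 4: burst=14, C=44
Average completion = 98/4 = 24.5

24.5


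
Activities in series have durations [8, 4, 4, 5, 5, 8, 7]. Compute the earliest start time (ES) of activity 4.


Activity 4 starts after activities 1 through 3 complete.
Predecessor durations: [8, 4, 4]
ES = 8 + 4 + 4 = 16

16


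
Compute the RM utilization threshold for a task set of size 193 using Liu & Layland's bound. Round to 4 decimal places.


Compute 2^(1/193) = 1.0035978931
Subtract 1: 1.0035978931 - 1 = 0.0035978931
Multiply by n: 193 * 0.0035978931 = 0.6943933683
Round to 4 dp: 0.6944

0.6944


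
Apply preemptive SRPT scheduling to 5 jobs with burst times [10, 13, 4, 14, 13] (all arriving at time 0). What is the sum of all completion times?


Since all jobs arrive at t=0, SRPT equals SPT ordering.
SPT order: [4, 10, 13, 13, 14]
Completion times:
  Job 1: p=4, C=4
  Job 2: p=10, C=14
  Job 3: p=13, C=27
  Job 4: p=13, C=40
  Job 5: p=14, C=54
Total completion time = 4 + 14 + 27 + 40 + 54 = 139

139


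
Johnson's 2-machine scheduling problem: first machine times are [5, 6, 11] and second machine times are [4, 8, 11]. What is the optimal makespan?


Apply Johnson's rule:
  Group 1 (a <= b): [(2, 6, 8), (3, 11, 11)]
  Group 2 (a > b): [(1, 5, 4)]
Optimal job order: [2, 3, 1]
Schedule:
  Job 2: M1 done at 6, M2 done at 14
  Job 3: M1 done at 17, M2 done at 28
  Job 1: M1 done at 22, M2 done at 32
Makespan = 32

32


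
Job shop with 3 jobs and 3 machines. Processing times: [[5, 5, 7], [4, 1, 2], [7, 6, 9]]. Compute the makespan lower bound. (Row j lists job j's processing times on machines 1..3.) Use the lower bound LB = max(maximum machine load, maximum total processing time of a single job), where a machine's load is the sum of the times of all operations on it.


Machine loads:
  Machine 1: 5 + 4 + 7 = 16
  Machine 2: 5 + 1 + 6 = 12
  Machine 3: 7 + 2 + 9 = 18
Max machine load = 18
Job totals:
  Job 1: 17
  Job 2: 7
  Job 3: 22
Max job total = 22
Lower bound = max(18, 22) = 22

22


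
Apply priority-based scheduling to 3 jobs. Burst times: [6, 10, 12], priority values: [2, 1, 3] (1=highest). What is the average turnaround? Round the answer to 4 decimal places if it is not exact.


Sort by priority (ascending = highest first):
Order: [(1, 10), (2, 6), (3, 12)]
Completion times:
  Priority 1, burst=10, C=10
  Priority 2, burst=6, C=16
  Priority 3, burst=12, C=28
Average turnaround = 54/3 = 18.0

18.0


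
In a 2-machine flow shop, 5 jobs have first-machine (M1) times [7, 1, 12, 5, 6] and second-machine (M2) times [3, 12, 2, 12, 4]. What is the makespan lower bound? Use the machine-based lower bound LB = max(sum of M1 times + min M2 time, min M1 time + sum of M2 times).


LB1 = sum(M1 times) + min(M2 times) = 31 + 2 = 33
LB2 = min(M1 times) + sum(M2 times) = 1 + 33 = 34
Lower bound = max(LB1, LB2) = max(33, 34) = 34

34


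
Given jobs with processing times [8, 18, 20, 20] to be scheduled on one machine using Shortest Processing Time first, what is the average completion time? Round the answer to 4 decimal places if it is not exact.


Sort jobs by processing time (SPT order): [8, 18, 20, 20]
Compute completion times sequentially:
  Job 1: processing = 8, completes at 8
  Job 2: processing = 18, completes at 26
  Job 3: processing = 20, completes at 46
  Job 4: processing = 20, completes at 66
Sum of completion times = 146
Average completion time = 146/4 = 36.5

36.5


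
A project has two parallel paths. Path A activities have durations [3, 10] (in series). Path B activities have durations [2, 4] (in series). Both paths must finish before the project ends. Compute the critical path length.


Path A total = 3 + 10 = 13
Path B total = 2 + 4 = 6
Critical path = longest path = max(13, 6) = 13

13


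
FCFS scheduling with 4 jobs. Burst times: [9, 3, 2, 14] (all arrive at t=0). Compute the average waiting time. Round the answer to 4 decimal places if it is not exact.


FCFS order (as given): [9, 3, 2, 14]
Waiting times:
  Job 1: wait = 0
  Job 2: wait = 9
  Job 3: wait = 12
  Job 4: wait = 14
Sum of waiting times = 35
Average waiting time = 35/4 = 8.75

8.75


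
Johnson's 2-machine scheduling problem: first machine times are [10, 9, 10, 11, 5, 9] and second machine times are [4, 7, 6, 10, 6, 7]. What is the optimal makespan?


Apply Johnson's rule:
  Group 1 (a <= b): [(5, 5, 6)]
  Group 2 (a > b): [(4, 11, 10), (2, 9, 7), (6, 9, 7), (3, 10, 6), (1, 10, 4)]
Optimal job order: [5, 4, 2, 6, 3, 1]
Schedule:
  Job 5: M1 done at 5, M2 done at 11
  Job 4: M1 done at 16, M2 done at 26
  Job 2: M1 done at 25, M2 done at 33
  Job 6: M1 done at 34, M2 done at 41
  Job 3: M1 done at 44, M2 done at 50
  Job 1: M1 done at 54, M2 done at 58
Makespan = 58

58


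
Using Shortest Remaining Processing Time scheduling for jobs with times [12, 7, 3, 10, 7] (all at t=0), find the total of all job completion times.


Since all jobs arrive at t=0, SRPT equals SPT ordering.
SPT order: [3, 7, 7, 10, 12]
Completion times:
  Job 1: p=3, C=3
  Job 2: p=7, C=10
  Job 3: p=7, C=17
  Job 4: p=10, C=27
  Job 5: p=12, C=39
Total completion time = 3 + 10 + 17 + 27 + 39 = 96

96


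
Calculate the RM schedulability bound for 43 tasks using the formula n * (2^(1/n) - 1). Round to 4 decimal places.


Compute 2^(1/43) = 1.0162503252
Subtract 1: 1.0162503252 - 1 = 0.0162503252
Multiply by n: 43 * 0.0162503252 = 0.6987639836
Round to 4 dp: 0.6988

0.6988


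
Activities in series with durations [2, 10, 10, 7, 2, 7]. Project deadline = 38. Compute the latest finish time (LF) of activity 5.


LF(activity 5) = deadline - sum of successor durations
Successors: activities 6 through 6 with durations [7]
Sum of successor durations = 7
LF = 38 - 7 = 31

31


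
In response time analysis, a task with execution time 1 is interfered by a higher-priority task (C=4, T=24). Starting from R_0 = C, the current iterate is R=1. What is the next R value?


R_next = C + ceil(R_prev / T_hp) * C_hp
ceil(1 / 24) = ceil(0.0417) = 1
Interference = 1 * 4 = 4
R_next = 1 + 4 = 5

5


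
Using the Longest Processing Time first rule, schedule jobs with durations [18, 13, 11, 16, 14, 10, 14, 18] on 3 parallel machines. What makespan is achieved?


Sort jobs in decreasing order (LPT): [18, 18, 16, 14, 14, 13, 11, 10]
Assign each job to the least loaded machine:
  Machine 1: jobs [18, 14], load = 32
  Machine 2: jobs [18, 13, 10], load = 41
  Machine 3: jobs [16, 14, 11], load = 41
Makespan = max load = 41

41


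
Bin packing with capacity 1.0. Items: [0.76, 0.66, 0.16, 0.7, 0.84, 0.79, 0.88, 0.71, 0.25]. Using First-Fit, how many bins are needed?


Place items sequentially using First-Fit:
  Item 0.76 -> new Bin 1
  Item 0.66 -> new Bin 2
  Item 0.16 -> Bin 1 (now 0.92)
  Item 0.7 -> new Bin 3
  Item 0.84 -> new Bin 4
  Item 0.79 -> new Bin 5
  Item 0.88 -> new Bin 6
  Item 0.71 -> new Bin 7
  Item 0.25 -> Bin 2 (now 0.91)
Total bins used = 7

7


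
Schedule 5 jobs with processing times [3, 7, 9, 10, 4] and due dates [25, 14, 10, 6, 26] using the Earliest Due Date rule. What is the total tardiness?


Sort by due date (EDD order): [(10, 6), (9, 10), (7, 14), (3, 25), (4, 26)]
Compute completion times and tardiness:
  Job 1: p=10, d=6, C=10, tardiness=max(0,10-6)=4
  Job 2: p=9, d=10, C=19, tardiness=max(0,19-10)=9
  Job 3: p=7, d=14, C=26, tardiness=max(0,26-14)=12
  Job 4: p=3, d=25, C=29, tardiness=max(0,29-25)=4
  Job 5: p=4, d=26, C=33, tardiness=max(0,33-26)=7
Total tardiness = 36

36


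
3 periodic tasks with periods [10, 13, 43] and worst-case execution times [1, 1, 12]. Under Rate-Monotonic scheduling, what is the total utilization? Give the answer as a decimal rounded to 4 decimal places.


Compute individual utilizations (exact fractions):
  Task 1: C/T = 1/10 (approx. 0.1)
  Task 2: C/T = 1/13 (approx. 0.0769)
  Task 3: C/T = 12/43 (approx. 0.2791)
Total utilization U = 1/10 + 1/13 + 12/43 = 2549/5590
Rounded to 4 decimal places: U = 0.4560
RM (Liu & Layland) bound for 3 tasks = 0.779763; compare with U = 2549/5590 (approx. 0.455993)
U <= bound, so schedulable by RM sufficient condition.

0.4560


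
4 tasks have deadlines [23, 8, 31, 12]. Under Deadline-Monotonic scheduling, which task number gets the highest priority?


Sort tasks by relative deadline (ascending):
  Task 2: deadline = 8
  Task 4: deadline = 12
  Task 1: deadline = 23
  Task 3: deadline = 31
Priority order (highest first): [2, 4, 1, 3]
Highest priority task = 2

2


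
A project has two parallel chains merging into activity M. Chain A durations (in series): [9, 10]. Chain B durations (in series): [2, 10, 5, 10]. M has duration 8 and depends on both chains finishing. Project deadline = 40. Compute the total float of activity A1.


Forward pass: ES(A1) = sum of predecessors on chain A = 0
EF = ES + duration = 0 + 9 = 9
Backward pass: LF(M) = deadline = 40; LS(M) = 40 - 8 = 32
LF(A1) = LS(M) - sum(successors on chain A) = 32 - 10 = 22
LS = LF - duration = 22 - 9 = 13
Total float = LS - ES = 13 - 0 = 13

13


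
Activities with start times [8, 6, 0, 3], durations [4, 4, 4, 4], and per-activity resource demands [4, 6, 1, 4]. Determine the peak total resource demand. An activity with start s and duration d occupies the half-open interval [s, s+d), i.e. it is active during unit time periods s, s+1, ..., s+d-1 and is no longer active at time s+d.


Each activity i is active on [start_i, start_i + duration_i).
Compute total resource usage per time slot:
  t=0: active resources = [1], total = 1
  t=1: active resources = [1], total = 1
  t=2: active resources = [1], total = 1
  t=3: active resources = [1, 4], total = 5
  t=4: active resources = [4], total = 4
  t=5: active resources = [4], total = 4
  t=6: active resources = [6, 4], total = 10
  t=7: active resources = [6], total = 6
  t=8: active resources = [4, 6], total = 10
  t=9: active resources = [4, 6], total = 10
  t=10: active resources = [4], total = 4
  t=11: active resources = [4], total = 4
Peak resource demand = 10

10


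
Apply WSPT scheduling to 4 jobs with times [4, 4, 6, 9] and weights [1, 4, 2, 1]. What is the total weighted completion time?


Compute p/w ratios and sort ascending (WSPT): [(4, 4), (6, 2), (4, 1), (9, 1)]
Compute weighted completion times:
  Job (p=4,w=4): C=4, w*C=4*4=16
  Job (p=6,w=2): C=10, w*C=2*10=20
  Job (p=4,w=1): C=14, w*C=1*14=14
  Job (p=9,w=1): C=23, w*C=1*23=23
Total weighted completion time = 73

73


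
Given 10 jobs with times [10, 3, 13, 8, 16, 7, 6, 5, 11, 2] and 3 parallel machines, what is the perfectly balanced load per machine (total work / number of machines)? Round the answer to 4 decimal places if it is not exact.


Total processing time = 10 + 3 + 13 + 8 + 16 + 7 + 6 + 5 + 11 + 2 = 81
Number of machines = 3
Ideal balanced load = 81 / 3 = 27.0

27.0


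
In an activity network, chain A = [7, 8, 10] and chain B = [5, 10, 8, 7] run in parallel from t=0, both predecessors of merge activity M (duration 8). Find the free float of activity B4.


ES(B4) = sum of predecessors on chain B = 23
EF(B4) = ES + duration = 23 + 7 = 30
Successor of B4 is M. ES(M) = max(sum(A), sum(B)) = max(25, 30) = 30
Free float = ES(successor) - EF(current) = 30 - 30 = 0

0


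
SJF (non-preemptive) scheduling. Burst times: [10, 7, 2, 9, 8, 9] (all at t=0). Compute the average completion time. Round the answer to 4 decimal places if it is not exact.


SJF order (ascending): [2, 7, 8, 9, 9, 10]
Completion times:
  Job 1: burst=2, C=2
  Job 2: burst=7, C=9
  Job 3: burst=8, C=17
  Job 4: burst=9, C=26
  Job 5: burst=9, C=35
  Job 6: burst=10, C=45
Average completion = 134/6 = 22.3333

22.3333


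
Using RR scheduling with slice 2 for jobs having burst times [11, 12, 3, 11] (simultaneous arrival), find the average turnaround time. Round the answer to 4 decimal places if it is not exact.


Time quantum = 2
Execution trace:
  J1 runs 2 units, time = 2
  J2 runs 2 units, time = 4
  J3 runs 2 units, time = 6
  J4 runs 2 units, time = 8
  J1 runs 2 units, time = 10
  J2 runs 2 units, time = 12
  J3 runs 1 units, time = 13
  J4 runs 2 units, time = 15
  J1 runs 2 units, time = 17
  J2 runs 2 units, time = 19
  J4 runs 2 units, time = 21
  J1 runs 2 units, time = 23
  J2 runs 2 units, time = 25
  J4 runs 2 units, time = 27
  J1 runs 2 units, time = 29
  J2 runs 2 units, time = 31
  J4 runs 2 units, time = 33
  J1 runs 1 units, time = 34
  J2 runs 2 units, time = 36
  J4 runs 1 units, time = 37
Finish times: [34, 36, 13, 37]
Average turnaround = 120/4 = 30.0

30.0


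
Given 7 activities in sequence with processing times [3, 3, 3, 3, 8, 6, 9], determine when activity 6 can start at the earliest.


Activity 6 starts after activities 1 through 5 complete.
Predecessor durations: [3, 3, 3, 3, 8]
ES = 3 + 3 + 3 + 3 + 8 = 20

20


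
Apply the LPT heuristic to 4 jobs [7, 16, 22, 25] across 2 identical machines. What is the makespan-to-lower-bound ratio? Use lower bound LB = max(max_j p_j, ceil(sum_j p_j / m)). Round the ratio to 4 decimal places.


LPT order: [25, 22, 16, 7]
Machine loads after assignment: [32, 38]
LPT makespan = 38
Lower bound = max(max_job, ceil(total/2)) = max(25, 35) = 35
Ratio = 38 / 35 = 1.0857

1.0857


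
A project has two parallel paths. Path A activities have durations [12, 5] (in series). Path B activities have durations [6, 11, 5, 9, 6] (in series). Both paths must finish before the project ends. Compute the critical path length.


Path A total = 12 + 5 = 17
Path B total = 6 + 11 + 5 + 9 + 6 = 37
Critical path = longest path = max(17, 37) = 37

37


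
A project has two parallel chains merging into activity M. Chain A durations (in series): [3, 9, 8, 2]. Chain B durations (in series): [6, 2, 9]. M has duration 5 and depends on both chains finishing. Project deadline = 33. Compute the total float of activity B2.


Forward pass: ES(B2) = sum of predecessors on chain B = 6
EF = ES + duration = 6 + 2 = 8
Backward pass: LF(M) = deadline = 33; LS(M) = 33 - 5 = 28
LF(B2) = LS(M) - sum(successors on chain B) = 28 - 9 = 19
LS = LF - duration = 19 - 2 = 17
Total float = LS - ES = 17 - 6 = 11

11


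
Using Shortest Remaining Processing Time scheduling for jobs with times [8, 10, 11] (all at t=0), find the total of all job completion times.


Since all jobs arrive at t=0, SRPT equals SPT ordering.
SPT order: [8, 10, 11]
Completion times:
  Job 1: p=8, C=8
  Job 2: p=10, C=18
  Job 3: p=11, C=29
Total completion time = 8 + 18 + 29 = 55

55


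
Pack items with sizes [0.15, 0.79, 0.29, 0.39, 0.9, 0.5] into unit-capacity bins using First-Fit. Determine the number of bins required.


Place items sequentially using First-Fit:
  Item 0.15 -> new Bin 1
  Item 0.79 -> Bin 1 (now 0.94)
  Item 0.29 -> new Bin 2
  Item 0.39 -> Bin 2 (now 0.68)
  Item 0.9 -> new Bin 3
  Item 0.5 -> new Bin 4
Total bins used = 4

4


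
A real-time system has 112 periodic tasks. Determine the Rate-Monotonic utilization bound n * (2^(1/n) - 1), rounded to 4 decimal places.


Compute 2^(1/112) = 1.0062080044
Subtract 1: 1.0062080044 - 1 = 0.0062080044
Multiply by n: 112 * 0.0062080044 = 0.6952964928
Round to 4 dp: 0.6953

0.6953


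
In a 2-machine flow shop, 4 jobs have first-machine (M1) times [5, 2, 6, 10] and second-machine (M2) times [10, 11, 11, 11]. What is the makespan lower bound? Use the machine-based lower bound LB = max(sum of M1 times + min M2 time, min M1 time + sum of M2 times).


LB1 = sum(M1 times) + min(M2 times) = 23 + 10 = 33
LB2 = min(M1 times) + sum(M2 times) = 2 + 43 = 45
Lower bound = max(LB1, LB2) = max(33, 45) = 45

45


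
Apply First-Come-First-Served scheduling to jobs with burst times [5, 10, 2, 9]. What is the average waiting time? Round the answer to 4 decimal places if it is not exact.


FCFS order (as given): [5, 10, 2, 9]
Waiting times:
  Job 1: wait = 0
  Job 2: wait = 5
  Job 3: wait = 15
  Job 4: wait = 17
Sum of waiting times = 37
Average waiting time = 37/4 = 9.25

9.25


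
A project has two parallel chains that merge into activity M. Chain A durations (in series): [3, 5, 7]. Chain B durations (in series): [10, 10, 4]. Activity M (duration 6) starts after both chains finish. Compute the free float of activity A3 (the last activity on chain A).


ES(A3) = sum of predecessors on chain A = 8
EF(A3) = ES + duration = 8 + 7 = 15
Successor of A3 is M. ES(M) = max(sum(A), sum(B)) = max(15, 24) = 24
Free float = ES(successor) - EF(current) = 24 - 15 = 9

9


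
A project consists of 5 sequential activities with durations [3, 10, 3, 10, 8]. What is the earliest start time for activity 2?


Activity 2 starts after activities 1 through 1 complete.
Predecessor durations: [3]
ES = 3 = 3

3


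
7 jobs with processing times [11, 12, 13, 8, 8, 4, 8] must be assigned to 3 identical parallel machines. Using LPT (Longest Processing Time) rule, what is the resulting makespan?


Sort jobs in decreasing order (LPT): [13, 12, 11, 8, 8, 8, 4]
Assign each job to the least loaded machine:
  Machine 1: jobs [13, 8], load = 21
  Machine 2: jobs [12, 8], load = 20
  Machine 3: jobs [11, 8, 4], load = 23
Makespan = max load = 23

23


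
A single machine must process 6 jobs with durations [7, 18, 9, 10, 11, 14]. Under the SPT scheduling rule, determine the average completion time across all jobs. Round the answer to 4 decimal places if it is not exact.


Sort jobs by processing time (SPT order): [7, 9, 10, 11, 14, 18]
Compute completion times sequentially:
  Job 1: processing = 7, completes at 7
  Job 2: processing = 9, completes at 16
  Job 3: processing = 10, completes at 26
  Job 4: processing = 11, completes at 37
  Job 5: processing = 14, completes at 51
  Job 6: processing = 18, completes at 69
Sum of completion times = 206
Average completion time = 206/6 = 34.3333

34.3333


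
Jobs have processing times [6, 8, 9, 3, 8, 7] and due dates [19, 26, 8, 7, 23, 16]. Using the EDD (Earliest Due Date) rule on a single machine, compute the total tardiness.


Sort by due date (EDD order): [(3, 7), (9, 8), (7, 16), (6, 19), (8, 23), (8, 26)]
Compute completion times and tardiness:
  Job 1: p=3, d=7, C=3, tardiness=max(0,3-7)=0
  Job 2: p=9, d=8, C=12, tardiness=max(0,12-8)=4
  Job 3: p=7, d=16, C=19, tardiness=max(0,19-16)=3
  Job 4: p=6, d=19, C=25, tardiness=max(0,25-19)=6
  Job 5: p=8, d=23, C=33, tardiness=max(0,33-23)=10
  Job 6: p=8, d=26, C=41, tardiness=max(0,41-26)=15
Total tardiness = 38

38


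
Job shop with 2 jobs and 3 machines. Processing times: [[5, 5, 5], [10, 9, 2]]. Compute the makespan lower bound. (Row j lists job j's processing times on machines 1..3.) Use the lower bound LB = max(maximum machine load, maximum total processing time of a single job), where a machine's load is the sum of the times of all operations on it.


Machine loads:
  Machine 1: 5 + 10 = 15
  Machine 2: 5 + 9 = 14
  Machine 3: 5 + 2 = 7
Max machine load = 15
Job totals:
  Job 1: 15
  Job 2: 21
Max job total = 21
Lower bound = max(15, 21) = 21

21


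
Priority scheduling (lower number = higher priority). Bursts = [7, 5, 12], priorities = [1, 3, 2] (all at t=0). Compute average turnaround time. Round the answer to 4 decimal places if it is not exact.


Sort by priority (ascending = highest first):
Order: [(1, 7), (2, 12), (3, 5)]
Completion times:
  Priority 1, burst=7, C=7
  Priority 2, burst=12, C=19
  Priority 3, burst=5, C=24
Average turnaround = 50/3 = 16.6667

16.6667


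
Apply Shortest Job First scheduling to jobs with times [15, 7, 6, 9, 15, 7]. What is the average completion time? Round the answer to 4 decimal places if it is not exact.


SJF order (ascending): [6, 7, 7, 9, 15, 15]
Completion times:
  Job 1: burst=6, C=6
  Job 2: burst=7, C=13
  Job 3: burst=7, C=20
  Job 4: burst=9, C=29
  Job 5: burst=15, C=44
  Job 6: burst=15, C=59
Average completion = 171/6 = 28.5

28.5
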